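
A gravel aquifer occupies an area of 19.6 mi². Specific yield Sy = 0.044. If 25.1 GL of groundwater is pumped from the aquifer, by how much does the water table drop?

Δh ≈ 11.2 m

A = 19.6 mi² = 5.076 × 10^7 m²
ΔV = 25.1 GL = 2.51 × 10^7 m³
Δh = ΔV / (Sy × A) = 2.51 × 10^7 m³ / (0.044 × 5.076 × 10^7 m²) = 11.24 m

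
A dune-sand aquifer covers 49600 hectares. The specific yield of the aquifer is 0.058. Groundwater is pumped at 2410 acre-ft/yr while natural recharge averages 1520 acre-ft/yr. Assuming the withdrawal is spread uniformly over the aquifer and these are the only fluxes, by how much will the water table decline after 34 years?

A = 49600 hectares = 4.96 × 10^8 m²
Net abstraction = 2410 − 1520 = 890 acre-ft/yr
Q_net = 890 acre-ft/yr = 3008 m³/d
t = 34 years = 12410 d
ΔV = Q × t = 3008 m³/d × 12410 d = 3.733 × 10^7 m³
Δh = ΔV / (Sy × A) = 3.733 × 10^7 / (0.058 × 4.96 × 10^8) = 1.297 m

Δh ≈ 1.3 m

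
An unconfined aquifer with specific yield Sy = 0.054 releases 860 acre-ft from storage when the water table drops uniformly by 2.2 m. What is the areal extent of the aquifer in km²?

ΔV = 860 acre-ft = 1.061 × 10^6 m³
A = ΔV / (Sy × Δh) = 1.061 × 10^6 / (0.054 × 2.2) = 8.929 × 10^6 m²
A = 8.929 × 10^6 m² = 8.929 km²

A ≈ 8.93 km²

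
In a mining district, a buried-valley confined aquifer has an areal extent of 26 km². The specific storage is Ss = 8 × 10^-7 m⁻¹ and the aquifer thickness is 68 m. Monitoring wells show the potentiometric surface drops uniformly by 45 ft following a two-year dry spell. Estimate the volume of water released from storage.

ΔV ≈ 19400 m³

S = Ss × b = 8 × 10^-7 m⁻¹ × 68 m = 5.44 × 10^-5
A = 26 km² = 2.6 × 10^7 m²
Δh = 45 ft = 13.72 m
ΔV = S × A × Δh = 5.44 × 10^-5 × 2.6 × 10^7 m² × 13.72 m = 19400 m³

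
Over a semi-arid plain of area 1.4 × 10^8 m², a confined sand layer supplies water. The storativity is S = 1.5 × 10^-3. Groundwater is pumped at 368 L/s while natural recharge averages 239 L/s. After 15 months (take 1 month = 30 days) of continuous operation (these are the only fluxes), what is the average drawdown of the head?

Net abstraction = 368 − 239 = 129 L/s
Q_net = 129 L/s = 11150 m³/d
t = 15 months = 450 d
ΔV = Q × t = 11150 m³/d × 450 d = 5.016 × 10^6 m³
Δh = ΔV / (S × A) = 5.016 × 10^6 / (0.0015 × 1.4 × 10^8) = 23.88 m

Δh ≈ 23.9 m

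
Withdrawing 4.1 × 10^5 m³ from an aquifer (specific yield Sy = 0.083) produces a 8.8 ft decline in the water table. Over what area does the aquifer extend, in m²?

Δh = 8.8 ft = 2.682 m
A = ΔV / (Sy × Δh) = 4.1 × 10^5 / (0.083 × 2.682) = 1.842 × 10^6 m²

A ≈ 1.84 × 10^6 m²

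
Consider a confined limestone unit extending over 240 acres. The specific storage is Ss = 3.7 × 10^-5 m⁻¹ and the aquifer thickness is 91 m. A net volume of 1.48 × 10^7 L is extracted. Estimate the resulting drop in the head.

Δh ≈ 4.53 m

S = Ss × b = 3.7 × 10^-5 m⁻¹ × 91 m = 3.367 × 10^-3
A = 240 acres = 9.712 × 10^5 m²
ΔV = 1.48 × 10^7 L = 14800 m³
Δh = ΔV / (S × A) = 14800 m³ / (0.003367 × 9.712 × 10^5 m²) = 4.526 m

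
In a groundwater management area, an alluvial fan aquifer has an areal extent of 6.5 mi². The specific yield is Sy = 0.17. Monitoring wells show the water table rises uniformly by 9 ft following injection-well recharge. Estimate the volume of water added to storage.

A = 6.5 mi² = 1.683 × 10^7 m²
Δh = 9 ft = 2.743 m
ΔV = Sy × A × Δh = 0.17 × 1.683 × 10^7 m² × 2.743 m = 7.851 × 10^6 m³

ΔV ≈ 7.85 × 10^6 m³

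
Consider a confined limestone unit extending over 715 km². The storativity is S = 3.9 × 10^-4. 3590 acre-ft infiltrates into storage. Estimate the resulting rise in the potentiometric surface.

A = 715 km² = 7.15 × 10^8 m²
ΔV = 3590 acre-ft = 4.428 × 10^6 m³
Δh = ΔV / (S × A) = 4.428 × 10^6 m³ / (3.9 × 10^-4 × 7.15 × 10^8 m²) = 15.88 m

Δh ≈ 15.9 m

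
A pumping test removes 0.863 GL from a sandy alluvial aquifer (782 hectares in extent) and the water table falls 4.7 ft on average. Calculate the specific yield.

A = 782 hectares = 7.82 × 10^6 m²
Δh = 4.7 ft = 1.433 m
ΔV = 0.863 GL = 8.63 × 10^5 m³
Sy = ΔV / (A × Δh) = 8.63 × 10^5 m³ / (7.82 × 10^6 m² × 1.433 m) = 0.07704

Sy ≈ 0.077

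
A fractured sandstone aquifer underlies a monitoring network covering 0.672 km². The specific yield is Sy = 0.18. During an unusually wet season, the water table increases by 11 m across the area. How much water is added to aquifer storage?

A = 0.672 km² = 6.72 × 10^5 m²
ΔV = Sy × A × Δh = 0.18 × 6.72 × 10^5 m² × 11 m = 1.331 × 10^6 m³

ΔV ≈ 1.33 × 10^6 m³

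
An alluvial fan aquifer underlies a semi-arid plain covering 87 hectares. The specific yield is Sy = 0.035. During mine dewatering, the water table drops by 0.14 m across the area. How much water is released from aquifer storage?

ΔV ≈ 4260 m³

A = 87 hectares = 8.7 × 10^5 m²
ΔV = Sy × A × Δh = 0.035 × 8.7 × 10^5 m² × 0.14 m = 4263 m³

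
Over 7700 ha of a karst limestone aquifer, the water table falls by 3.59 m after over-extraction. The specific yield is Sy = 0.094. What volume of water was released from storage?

ΔV ≈ 2.6 × 10^7 m³

A = 7700 ha = 7.7 × 10^7 m²
ΔV = Sy × A × Δh = 0.094 × 7.7 × 10^7 m² × 3.59 m = 2.598 × 10^7 m³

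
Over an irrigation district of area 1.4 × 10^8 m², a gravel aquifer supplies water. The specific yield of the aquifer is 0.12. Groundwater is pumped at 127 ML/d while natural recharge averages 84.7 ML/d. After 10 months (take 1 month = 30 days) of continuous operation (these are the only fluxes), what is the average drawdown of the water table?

Net abstraction = 127 − 84.7 = 42.3 ML/d
Q_net = 42.3 ML/d = 42300 m³/d
t = 10 months = 300 d
ΔV = Q × t = 42300 m³/d × 300 d = 1.269 × 10^7 m³
Δh = ΔV / (Sy × A) = 1.269 × 10^7 / (0.12 × 1.4 × 10^8) = 0.7554 m

Δh ≈ 0.755 m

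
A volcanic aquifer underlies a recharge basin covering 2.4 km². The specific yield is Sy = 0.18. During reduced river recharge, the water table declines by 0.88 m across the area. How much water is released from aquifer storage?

A = 2.4 km² = 2.4 × 10^6 m²
ΔV = Sy × A × Δh = 0.18 × 2.4 × 10^6 m² × 0.88 m = 3.802 × 10^5 m³

ΔV ≈ 3.8 × 10^5 m³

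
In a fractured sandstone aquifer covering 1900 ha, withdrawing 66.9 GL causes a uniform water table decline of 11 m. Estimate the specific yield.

A = 1900 ha = 1.9 × 10^7 m²
ΔV = 66.9 GL = 6.69 × 10^7 m³
Sy = ΔV / (A × Δh) = 6.69 × 10^7 m³ / (1.9 × 10^7 m² × 11 m) = 0.3201

Sy ≈ 0.32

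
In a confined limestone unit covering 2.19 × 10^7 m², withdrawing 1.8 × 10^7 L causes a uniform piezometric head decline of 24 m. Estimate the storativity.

ΔV = 1.8 × 10^7 L = 18000 m³
S = ΔV / (A × Δh) = 18000 m³ / (2.19 × 10^7 m² × 24 m) = 3.425 × 10^-5

S ≈ 3.4 × 10^-5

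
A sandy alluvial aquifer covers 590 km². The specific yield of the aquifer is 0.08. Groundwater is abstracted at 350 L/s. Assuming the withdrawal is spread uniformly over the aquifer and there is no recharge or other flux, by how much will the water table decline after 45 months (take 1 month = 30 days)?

Δh ≈ 0.865 m

A = 590 km² = 5.9 × 10^8 m²
Q = 350 L/s = 30240 m³/d
t = 45 months = 1350 d
ΔV = Q × t = 30240 m³/d × 1350 d = 4.082 × 10^7 m³
Δh = ΔV / (Sy × A) = 4.082 × 10^7 / (0.08 × 5.9 × 10^8) = 0.8649 m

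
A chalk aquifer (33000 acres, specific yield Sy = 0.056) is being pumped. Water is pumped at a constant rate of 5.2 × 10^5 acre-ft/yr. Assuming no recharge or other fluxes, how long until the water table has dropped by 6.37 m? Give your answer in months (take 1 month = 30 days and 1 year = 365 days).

A = 33000 acres = 1.335 × 10^8 m²
ΔV = Sy × A × Δh = 0.056 × 1.335 × 10^8 × 6.37 = 4.764 × 10^7 m³
Q = 5.2 × 10^5 acre-ft/yr = 1.757 × 10^6 m³/d
t = ΔV / Q = 4.764 × 10^7 m³ / 1.757 × 10^6 m³/d = 27.11 d
t = 27.11 d ≈ 0.9036 months

t ≈ 0.904 months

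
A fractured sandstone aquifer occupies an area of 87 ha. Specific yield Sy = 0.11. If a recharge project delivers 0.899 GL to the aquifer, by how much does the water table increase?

A = 87 ha = 8.7 × 10^5 m²
ΔV = 0.899 GL = 8.99 × 10^5 m³
Δh = ΔV / (Sy × A) = 8.99 × 10^5 m³ / (0.11 × 8.7 × 10^5 m²) = 9.394 m

Δh ≈ 9.39 m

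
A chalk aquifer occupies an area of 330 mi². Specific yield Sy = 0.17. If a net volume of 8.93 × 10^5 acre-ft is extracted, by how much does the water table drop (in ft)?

Δh ≈ 24.9 ft

A = 330 mi² = 8.547 × 10^8 m²
ΔV = 8.93 × 10^5 acre-ft = 1.101 × 10^9 m³
Δh = ΔV / (Sy × A) = 1.101 × 10^9 m³ / (0.17 × 8.547 × 10^8 m²) = 7.581 m
Δh = 7.581 m = 24.87 ft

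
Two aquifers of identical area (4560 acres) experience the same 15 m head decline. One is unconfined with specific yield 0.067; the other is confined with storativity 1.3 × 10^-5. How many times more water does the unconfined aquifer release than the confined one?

ΔV_u / ΔV_c ≈ 5150

A = 4560 acres = 1.845 × 10^7 m²
Unconfined: ΔV_u = Sy × A × Δh = 0.067 × 1.845 × 10^7 × 15 = 1.855 × 10^7 m³
Confined: ΔV_c = S × A × Δh = 1.3 × 10^-5 × 1.845 × 10^7 × 15 = 3598 m³
Ratio = ΔV_u / ΔV_c = Sy / S = 0.067 / 1.3 × 10^-5 = 5154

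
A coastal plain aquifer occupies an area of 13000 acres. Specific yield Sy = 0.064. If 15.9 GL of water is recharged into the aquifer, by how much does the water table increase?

Δh ≈ 4.72 m

A = 13000 acres = 5.261 × 10^7 m²
ΔV = 15.9 GL = 1.59 × 10^7 m³
Δh = ΔV / (Sy × A) = 1.59 × 10^7 m³ / (0.064 × 5.261 × 10^7 m²) = 4.722 m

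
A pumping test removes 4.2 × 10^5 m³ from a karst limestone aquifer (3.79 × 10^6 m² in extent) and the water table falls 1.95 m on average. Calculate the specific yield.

Sy = ΔV / (A × Δh) = 4.2 × 10^5 m³ / (3.79 × 10^6 m² × 1.95 m) = 0.05683

Sy ≈ 0.057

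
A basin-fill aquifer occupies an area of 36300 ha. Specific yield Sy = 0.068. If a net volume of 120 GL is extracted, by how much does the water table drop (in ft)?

A = 36300 ha = 3.63 × 10^8 m²
ΔV = 120 GL = 1.2 × 10^8 m³
Δh = ΔV / (Sy × A) = 1.2 × 10^8 m³ / (0.068 × 3.63 × 10^8 m²) = 4.861 m
Δh = 4.861 m = 15.95 ft

Δh ≈ 15.9 ft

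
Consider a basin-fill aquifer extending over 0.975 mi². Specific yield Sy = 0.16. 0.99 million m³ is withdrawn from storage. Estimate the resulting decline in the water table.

A = 0.975 mi² = 2.525 × 10^6 m²
ΔV = 0.99 million m³ = 9.9 × 10^5 m³
Δh = ΔV / (Sy × A) = 9.9 × 10^5 m³ / (0.16 × 2.525 × 10^6 m²) = 2.45 m

Δh ≈ 2.45 m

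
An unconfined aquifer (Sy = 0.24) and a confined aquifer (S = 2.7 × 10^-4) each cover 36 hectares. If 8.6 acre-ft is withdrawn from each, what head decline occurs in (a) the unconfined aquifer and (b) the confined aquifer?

A = 36 hectares = 3.6 × 10^5 m²
ΔV = 8.6 acre-ft = 10610 m³
Unconfined: Δh_u = ΔV/(Sy·A) = 10610/(0.24 × 3.6 × 10^5) = 0.1228 m
Confined: Δh_c = ΔV/(S·A) = 10610/(2.7 × 10^-4 × 3.6 × 10^5) = 109.1 m

Δh_u ≈ 0.123 m; Δh_c ≈ 109 m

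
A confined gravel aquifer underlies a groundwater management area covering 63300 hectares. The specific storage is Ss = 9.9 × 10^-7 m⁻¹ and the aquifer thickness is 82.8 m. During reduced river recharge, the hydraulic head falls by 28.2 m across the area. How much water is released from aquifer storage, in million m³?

ΔV ≈ 1.46 million m³

S = Ss × b = 9.9 × 10^-7 m⁻¹ × 82.8 m = 8.197 × 10^-5
A = 63300 hectares = 6.33 × 10^8 m²
ΔV = S × A × Δh = 8.197 × 10^-5 × 6.33 × 10^8 m² × 28.2 m = 1.463 × 10^6 m³
ΔV = 1.463 × 10^6 m³ = 1.463 million m³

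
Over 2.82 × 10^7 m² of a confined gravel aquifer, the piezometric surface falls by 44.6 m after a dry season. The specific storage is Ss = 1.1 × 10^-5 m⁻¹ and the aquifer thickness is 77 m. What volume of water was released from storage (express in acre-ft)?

ΔV ≈ 864 acre-ft

S = Ss × b = 1.1 × 10^-5 m⁻¹ × 77 m = 8.47 × 10^-4
ΔV = S × A × Δh = 8.47 × 10^-4 × 2.82 × 10^7 m² × 44.6 m = 1.065 × 10^6 m³
ΔV = 1.065 × 10^6 m³ = 863.6 acre-ft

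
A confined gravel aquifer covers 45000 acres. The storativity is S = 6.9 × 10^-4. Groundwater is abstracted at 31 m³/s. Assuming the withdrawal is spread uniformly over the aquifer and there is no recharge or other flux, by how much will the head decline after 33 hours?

A = 45000 acres = 1.821 × 10^8 m²
Q = 31 m³/s = 2.678 × 10^6 m³/d
t = 33 hours = 1.375 d
ΔV = Q × t = 2.678 × 10^6 m³/d × 1.375 d = 3.683 × 10^6 m³
Δh = ΔV / (S × A) = 3.683 × 10^6 / (6.9 × 10^-4 × 1.821 × 10^8) = 29.31 m

Δh ≈ 29.3 m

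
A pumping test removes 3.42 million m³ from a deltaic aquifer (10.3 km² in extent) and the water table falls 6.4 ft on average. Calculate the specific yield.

Sy ≈ 0.17

A = 10.3 km² = 1.03 × 10^7 m²
Δh = 6.4 ft = 1.951 m
ΔV = 3.42 million m³ = 3.42 × 10^6 m³
Sy = ΔV / (A × Δh) = 3.42 × 10^6 m³ / (1.03 × 10^7 m² × 1.951 m) = 0.1702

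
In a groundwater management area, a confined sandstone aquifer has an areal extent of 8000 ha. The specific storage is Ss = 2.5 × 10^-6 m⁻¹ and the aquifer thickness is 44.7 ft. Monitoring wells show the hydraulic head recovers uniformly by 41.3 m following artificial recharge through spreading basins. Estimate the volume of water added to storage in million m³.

b = 44.7 ft = 13.62 m
S = Ss × b = 2.5 × 10^-6 m⁻¹ × 13.62 m = 3.406 × 10^-5
A = 8000 ha = 8 × 10^7 m²
ΔV = S × A × Δh = 3.406 × 10^-5 × 8 × 10^7 m² × 41.3 m = 1.125 × 10^5 m³
ΔV = 1.125 × 10^5 m³ = 0.1125 million m³

ΔV ≈ 0.113 million m³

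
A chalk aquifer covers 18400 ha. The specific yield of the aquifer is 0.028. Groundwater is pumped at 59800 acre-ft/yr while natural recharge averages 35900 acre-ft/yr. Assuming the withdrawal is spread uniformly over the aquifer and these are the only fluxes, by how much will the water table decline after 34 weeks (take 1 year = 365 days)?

A = 18400 ha = 1.84 × 10^8 m²
Net abstraction = 59800 − 35900 = 23900 acre-ft/yr
Q_net = 23900 acre-ft/yr = 80770 m³/d
t = 34 weeks = 238 d
ΔV = Q × t = 80770 m³/d × 238 d = 1.922 × 10^7 m³
Δh = ΔV / (Sy × A) = 1.922 × 10^7 / (0.028 × 1.84 × 10^8) = 3.731 m

Δh ≈ 3.73 m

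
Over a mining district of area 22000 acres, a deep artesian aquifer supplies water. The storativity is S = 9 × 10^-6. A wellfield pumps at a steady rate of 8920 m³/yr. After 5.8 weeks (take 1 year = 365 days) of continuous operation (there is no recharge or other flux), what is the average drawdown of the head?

A = 22000 acres = 8.903 × 10^7 m²
Q = 8920 m³/yr = 24.44 m³/d
t = 5.8 weeks = 40.6 d
ΔV = Q × t = 24.44 m³/d × 40.6 d = 992.2 m³
Δh = ΔV / (S × A) = 992.2 / (9 × 10^-6 × 8.903 × 10^7) = 1.238 m

Δh ≈ 1.24 m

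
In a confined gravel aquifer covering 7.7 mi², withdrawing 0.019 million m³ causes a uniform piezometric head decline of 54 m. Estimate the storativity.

S ≈ 1.8 × 10^-5

A = 7.7 mi² = 1.994 × 10^7 m²
ΔV = 0.019 million m³ = 19000 m³
S = ΔV / (A × Δh) = 19000 m³ / (1.994 × 10^7 m² × 54 m) = 1.764 × 10^-5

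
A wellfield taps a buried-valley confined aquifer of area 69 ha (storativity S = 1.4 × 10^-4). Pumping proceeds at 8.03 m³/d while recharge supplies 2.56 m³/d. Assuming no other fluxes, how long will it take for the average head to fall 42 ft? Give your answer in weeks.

A = 69 ha = 6.9 × 10^5 m²
Δh = 42 ft = 12.8 m
ΔV = S × A × Δh = 1.4 × 10^-4 × 6.9 × 10^5 × 12.8 = 1237 m³
Net withdrawal = 8.03 − 2.56 = 5.47 m³/d
t = ΔV / Q = 1237 m³ / 5.47 m³/d = 226.1 d
t = 226.1 d ≈ 32.3 weeks

t ≈ 32.3 weeks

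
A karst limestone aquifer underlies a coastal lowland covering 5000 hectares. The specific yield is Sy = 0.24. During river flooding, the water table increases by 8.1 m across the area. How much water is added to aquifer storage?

A = 5000 hectares = 5 × 10^7 m²
ΔV = Sy × A × Δh = 0.24 × 5 × 10^7 m² × 8.1 m = 9.72 × 10^7 m³

ΔV ≈ 9.72 × 10^7 m³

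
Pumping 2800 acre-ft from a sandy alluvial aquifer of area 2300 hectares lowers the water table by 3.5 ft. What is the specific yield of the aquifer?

Sy ≈ 0.14

A = 2300 hectares = 2.3 × 10^7 m²
Δh = 3.5 ft = 1.067 m
ΔV = 2800 acre-ft = 3.454 × 10^6 m³
Sy = ΔV / (A × Δh) = 3.454 × 10^6 m³ / (2.3 × 10^7 m² × 1.067 m) = 0.1408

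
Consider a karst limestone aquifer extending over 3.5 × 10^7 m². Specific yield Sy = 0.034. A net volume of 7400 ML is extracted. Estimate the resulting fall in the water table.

ΔV = 7400 ML = 7.4 × 10^6 m³
Δh = ΔV / (Sy × A) = 7.4 × 10^6 m³ / (0.034 × 3.5 × 10^7 m²) = 6.218 m

Δh ≈ 6.22 m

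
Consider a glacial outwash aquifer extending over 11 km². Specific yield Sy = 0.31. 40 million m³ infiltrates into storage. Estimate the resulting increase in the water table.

Δh ≈ 11.7 m

A = 11 km² = 1.1 × 10^7 m²
ΔV = 40 million m³ = 4 × 10^7 m³
Δh = ΔV / (Sy × A) = 4 × 10^7 m³ / (0.31 × 1.1 × 10^7 m²) = 11.73 m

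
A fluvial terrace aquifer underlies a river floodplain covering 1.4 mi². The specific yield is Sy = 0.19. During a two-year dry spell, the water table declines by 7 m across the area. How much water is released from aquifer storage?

A = 1.4 mi² = 3.626 × 10^6 m²
ΔV = Sy × A × Δh = 0.19 × 3.626 × 10^6 m² × 7 m = 4.823 × 10^6 m³

ΔV ≈ 4.82 × 10^6 m³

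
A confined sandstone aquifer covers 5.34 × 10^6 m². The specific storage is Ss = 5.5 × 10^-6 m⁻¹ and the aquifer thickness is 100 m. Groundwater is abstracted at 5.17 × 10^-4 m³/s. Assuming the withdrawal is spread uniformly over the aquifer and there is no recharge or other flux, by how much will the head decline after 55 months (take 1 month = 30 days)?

S = Ss × b = 5.5 × 10^-6 m⁻¹ × 100 m = 5.5 × 10^-4
Q = 5.17 × 10^-4 m³/s = 44.67 m³/d
t = 55 months = 1650 d
ΔV = Q × t = 44.67 m³/d × 1650 d = 73700 m³
Δh = ΔV / (S × A) = 73700 / (5.5 × 10^-4 × 5.34 × 10^6) = 25.09 m

Δh ≈ 25.1 m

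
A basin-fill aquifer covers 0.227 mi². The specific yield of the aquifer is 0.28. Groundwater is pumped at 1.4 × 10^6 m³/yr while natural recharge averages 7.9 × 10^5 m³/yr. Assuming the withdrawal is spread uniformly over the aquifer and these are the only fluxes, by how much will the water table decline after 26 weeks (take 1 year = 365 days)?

A = 0.227 mi² = 5.879 × 10^5 m²
Net abstraction = 1.4 × 10^6 − 7.9 × 10^5 = 6.1 × 10^5 m³/yr
Q_net = 6.1 × 10^5 m³/yr = 1671 m³/d
t = 26 weeks = 182 d
ΔV = Q × t = 1671 m³/d × 182 d = 3.042 × 10^5 m³
Δh = ΔV / (Sy × A) = 3.042 × 10^5 / (0.28 × 5.879 × 10^5) = 1.848 m

Δh ≈ 1.85 m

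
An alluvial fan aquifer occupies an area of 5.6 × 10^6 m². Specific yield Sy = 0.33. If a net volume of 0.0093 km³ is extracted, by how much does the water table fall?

Δh ≈ 5.03 m

ΔV = 0.0093 km³ = 9.3 × 10^6 m³
Δh = ΔV / (Sy × A) = 9.3 × 10^6 m³ / (0.33 × 5.6 × 10^6 m²) = 5.032 m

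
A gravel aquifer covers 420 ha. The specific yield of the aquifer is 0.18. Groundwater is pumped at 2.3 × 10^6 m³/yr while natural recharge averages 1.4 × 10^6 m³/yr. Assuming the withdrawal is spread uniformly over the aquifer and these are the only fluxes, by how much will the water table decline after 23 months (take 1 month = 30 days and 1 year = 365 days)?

A = 420 ha = 4.2 × 10^6 m²
Net abstraction = 2.3 × 10^6 − 1.4 × 10^6 = 9 × 10^5 m³/yr
Q_net = 9 × 10^5 m³/yr = 2466 m³/d
t = 23 months = 690 d
ΔV = Q × t = 2466 m³/d × 690 d = 1.701 × 10^6 m³
Δh = ΔV / (Sy × A) = 1.701 × 10^6 / (0.18 × 4.2 × 10^6) = 2.25 m

Δh ≈ 2.25 m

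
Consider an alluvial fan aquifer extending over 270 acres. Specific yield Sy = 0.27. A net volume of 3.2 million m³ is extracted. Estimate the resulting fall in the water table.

Δh ≈ 10.8 m

A = 270 acres = 1.093 × 10^6 m²
ΔV = 3.2 million m³ = 3.2 × 10^6 m³
Δh = ΔV / (Sy × A) = 3.2 × 10^6 m³ / (0.27 × 1.093 × 10^6 m²) = 10.85 m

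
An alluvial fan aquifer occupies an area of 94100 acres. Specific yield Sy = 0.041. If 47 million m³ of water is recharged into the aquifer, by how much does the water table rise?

A = 94100 acres = 3.808 × 10^8 m²
ΔV = 47 million m³ = 4.7 × 10^7 m³
Δh = ΔV / (Sy × A) = 4.7 × 10^7 m³ / (0.041 × 3.808 × 10^8 m²) = 3.01 m

Δh ≈ 3.01 m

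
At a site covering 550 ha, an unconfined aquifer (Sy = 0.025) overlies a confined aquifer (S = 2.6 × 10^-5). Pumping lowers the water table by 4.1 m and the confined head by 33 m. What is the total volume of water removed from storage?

A = 550 ha = 5.5 × 10^6 m²
Unconfined: ΔV_u = Sy × A × Δh_u = 0.025 × 5.5 × 10^6 × 4.1 = 5.638 × 10^5 m³
Confined: ΔV_c = S × A × Δh_c = 2.6 × 10^-5 × 5.5 × 10^6 × 33 = 4719 m³
Total ΔV = 5.638 × 10^5 + 4719 = 5.685 × 10^5 m³

ΔV ≈ 5.68 × 10^5 m³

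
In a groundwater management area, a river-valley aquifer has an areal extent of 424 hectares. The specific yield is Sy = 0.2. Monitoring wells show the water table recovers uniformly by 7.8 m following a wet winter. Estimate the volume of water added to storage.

A = 424 hectares = 4.24 × 10^6 m²
ΔV = Sy × A × Δh = 0.2 × 4.24 × 10^6 m² × 7.8 m = 6.614 × 10^6 m³

ΔV ≈ 6.61 × 10^6 m³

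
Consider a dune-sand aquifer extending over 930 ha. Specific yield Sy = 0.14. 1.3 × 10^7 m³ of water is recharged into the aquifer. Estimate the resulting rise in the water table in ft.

Δh ≈ 32.8 ft

A = 930 ha = 9.3 × 10^6 m²
Δh = ΔV / (Sy × A) = 1.3 × 10^7 m³ / (0.14 × 9.3 × 10^6 m²) = 9.985 m
Δh = 9.985 m = 32.76 ft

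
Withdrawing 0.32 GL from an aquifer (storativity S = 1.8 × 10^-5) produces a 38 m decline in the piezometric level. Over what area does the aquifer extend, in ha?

ΔV = 0.32 GL = 3.2 × 10^5 m³
A = ΔV / (S × Δh) = 3.2 × 10^5 / (1.8 × 10^-5 × 38) = 4.678 × 10^8 m²
A = 4.678 × 10^8 m² = 46780 ha

A ≈ 46800 ha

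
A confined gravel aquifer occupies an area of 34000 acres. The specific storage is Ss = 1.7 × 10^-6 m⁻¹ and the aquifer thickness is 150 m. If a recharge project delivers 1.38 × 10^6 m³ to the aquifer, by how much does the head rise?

S = Ss × b = 1.7 × 10^-6 m⁻¹ × 150 m = 2.55 × 10^-4
A = 34000 acres = 1.376 × 10^8 m²
Δh = ΔV / (S × A) = 1.38 × 10^6 m³ / (2.55 × 10^-4 × 1.376 × 10^8 m²) = 39.33 m

Δh ≈ 39.3 m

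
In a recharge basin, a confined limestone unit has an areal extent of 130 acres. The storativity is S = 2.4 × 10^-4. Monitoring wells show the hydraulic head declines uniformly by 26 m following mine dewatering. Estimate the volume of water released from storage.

A = 130 acres = 5.261 × 10^5 m²
ΔV = S × A × Δh = 2.4 × 10^-4 × 5.261 × 10^5 m² × 26 m = 3283 m³

ΔV ≈ 3280 m³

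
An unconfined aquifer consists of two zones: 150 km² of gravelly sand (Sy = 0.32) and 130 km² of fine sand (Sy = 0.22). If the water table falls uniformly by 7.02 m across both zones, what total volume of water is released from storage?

ΔV ≈ 5.38 × 10^8 m³

A₁ = 150 km² = 1.5 × 10^8 m²; A₂ = 130 km² = 1.3 × 10^8 m²
ΔV₁ = 0.32 × 1.5 × 10^8 × 7.02 = 3.37 × 10^8 m³
ΔV₂ = 0.22 × 1.3 × 10^8 × 7.02 = 2.008 × 10^8 m³
ΔV = ΔV₁ + ΔV₂ = 5.377 × 10^8 m³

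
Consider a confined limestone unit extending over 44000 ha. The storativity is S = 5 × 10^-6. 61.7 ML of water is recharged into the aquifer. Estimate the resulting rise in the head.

A = 44000 ha = 4.4 × 10^8 m²
ΔV = 61.7 ML = 61700 m³
Δh = ΔV / (S × A) = 61700 m³ / (5 × 10^-6 × 4.4 × 10^8 m²) = 28.05 m

Δh ≈ 28 m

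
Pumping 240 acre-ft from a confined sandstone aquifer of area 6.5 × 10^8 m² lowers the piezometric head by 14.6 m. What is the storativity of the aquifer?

S ≈ 3.1 × 10^-5

ΔV = 240 acre-ft = 2.96 × 10^5 m³
S = ΔV / (A × Δh) = 2.96 × 10^5 m³ / (6.5 × 10^8 m² × 14.6 m) = 3.119 × 10^-5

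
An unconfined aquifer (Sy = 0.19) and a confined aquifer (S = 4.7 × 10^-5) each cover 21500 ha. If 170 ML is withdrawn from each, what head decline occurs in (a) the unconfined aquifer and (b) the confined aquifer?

Δh_u ≈ 0.00416 m; Δh_c ≈ 16.8 m

A = 21500 ha = 2.15 × 10^8 m²
ΔV = 170 ML = 1.7 × 10^5 m³
Unconfined: Δh_u = ΔV/(Sy·A) = 1.7 × 10^5/(0.19 × 2.15 × 10^8) = 0.004162 m
Confined: Δh_c = ΔV/(S·A) = 1.7 × 10^5/(4.7 × 10^-5 × 2.15 × 10^8) = 16.82 m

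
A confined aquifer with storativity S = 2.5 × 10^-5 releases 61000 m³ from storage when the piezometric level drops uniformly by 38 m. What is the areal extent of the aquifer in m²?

A = ΔV / (S × Δh) = 61000 / (2.5 × 10^-5 × 38) = 6.421 × 10^7 m²

A ≈ 6.42 × 10^7 m²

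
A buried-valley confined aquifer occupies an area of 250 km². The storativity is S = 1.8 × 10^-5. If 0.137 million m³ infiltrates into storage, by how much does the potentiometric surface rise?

A = 250 km² = 2.5 × 10^8 m²
ΔV = 0.137 million m³ = 1.37 × 10^5 m³
Δh = ΔV / (S × A) = 1.37 × 10^5 m³ / (1.8 × 10^-5 × 2.5 × 10^8 m²) = 30.44 m

Δh ≈ 30.4 m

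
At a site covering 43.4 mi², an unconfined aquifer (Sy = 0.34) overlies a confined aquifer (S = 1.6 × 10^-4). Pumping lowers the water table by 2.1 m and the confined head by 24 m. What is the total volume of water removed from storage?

ΔV ≈ 8.07 × 10^7 m³

A = 43.4 mi² = 1.124 × 10^8 m²
Unconfined: ΔV_u = Sy × A × Δh_u = 0.34 × 1.124 × 10^8 × 2.1 = 8.026 × 10^7 m³
Confined: ΔV_c = S × A × Δh_c = 1.6 × 10^-4 × 1.124 × 10^8 × 24 = 4.316 × 10^5 m³
Total ΔV = 8.026 × 10^7 + 4.316 × 10^5 = 8.069 × 10^7 m³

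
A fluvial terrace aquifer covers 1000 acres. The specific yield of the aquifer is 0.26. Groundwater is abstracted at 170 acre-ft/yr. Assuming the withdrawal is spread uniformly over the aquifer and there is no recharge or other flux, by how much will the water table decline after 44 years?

Δh ≈ 8.77 m

A = 1000 acres = 4.047 × 10^6 m²
Q = 170 acre-ft/yr = 574.5 m³/d
t = 44 years = 16060 d
ΔV = Q × t = 574.5 m³/d × 16060 d = 9.226 × 10^6 m³
Δh = ΔV / (Sy × A) = 9.226 × 10^6 / (0.26 × 4.047 × 10^6) = 8.769 m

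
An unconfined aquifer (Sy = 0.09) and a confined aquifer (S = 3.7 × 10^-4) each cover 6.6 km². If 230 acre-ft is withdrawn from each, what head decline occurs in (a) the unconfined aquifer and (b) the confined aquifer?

A = 6.6 km² = 6.6 × 10^6 m²
ΔV = 230 acre-ft = 2.837 × 10^5 m³
Unconfined: Δh_u = ΔV/(Sy·A) = 2.837 × 10^5/(0.09 × 6.6 × 10^6) = 0.4776 m
Confined: Δh_c = ΔV/(S·A) = 2.837 × 10^5/(3.7 × 10^-4 × 6.6 × 10^6) = 116.2 m

Δh_u ≈ 0.478 m; Δh_c ≈ 116 m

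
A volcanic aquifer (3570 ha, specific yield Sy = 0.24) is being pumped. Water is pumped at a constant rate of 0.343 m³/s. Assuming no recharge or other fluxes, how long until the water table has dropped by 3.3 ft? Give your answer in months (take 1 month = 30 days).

t ≈ 9.69 months

A = 3570 ha = 3.57 × 10^7 m²
Δh = 3.3 ft = 1.006 m
ΔV = Sy × A × Δh = 0.24 × 3.57 × 10^7 × 1.006 = 8.618 × 10^6 m³
Q = 0.343 m³/s = 29640 m³/d
t = ΔV / Q = 8.618 × 10^6 m³ / 29640 m³/d = 290.8 d
t = 290.8 d ≈ 9.693 months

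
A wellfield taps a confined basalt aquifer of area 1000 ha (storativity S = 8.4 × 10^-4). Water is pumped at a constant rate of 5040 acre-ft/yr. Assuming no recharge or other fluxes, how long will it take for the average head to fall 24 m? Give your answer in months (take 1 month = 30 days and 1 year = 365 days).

A = 1000 ha = 1 × 10^7 m²
ΔV = S × A × Δh = 8.4 × 10^-4 × 1 × 10^7 × 24 = 2.016 × 10^5 m³
Q = 5040 acre-ft/yr = 17030 m³/d
t = ΔV / Q = 2.016 × 10^5 m³ / 17030 m³/d = 11.84 d
t = 11.84 d ≈ 0.3945 months

t ≈ 0.395 months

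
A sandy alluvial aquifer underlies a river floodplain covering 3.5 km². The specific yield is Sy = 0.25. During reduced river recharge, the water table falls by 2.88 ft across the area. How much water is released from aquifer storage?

ΔV ≈ 7.68 × 10^5 m³

A = 3.5 km² = 3.5 × 10^6 m²
Δh = 2.88 ft = 0.8778 m
ΔV = Sy × A × Δh = 0.25 × 3.5 × 10^6 m² × 0.8778 m = 7.681 × 10^5 m³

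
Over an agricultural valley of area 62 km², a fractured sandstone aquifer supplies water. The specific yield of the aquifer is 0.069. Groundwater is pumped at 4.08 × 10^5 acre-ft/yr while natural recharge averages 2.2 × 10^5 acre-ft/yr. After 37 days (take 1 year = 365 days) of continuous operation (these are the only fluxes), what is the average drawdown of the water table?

Δh ≈ 5.49 m

A = 62 km² = 6.2 × 10^7 m²
Net abstraction = 4.08 × 10^5 − 2.2 × 10^5 = 1.88 × 10^5 acre-ft/yr
Q_net = 1.88 × 10^5 acre-ft/yr = 6.353 × 10^5 m³/d
ΔV = Q × t = 6.353 × 10^5 m³/d × 37 d = 2.351 × 10^7 m³
Δh = ΔV / (Sy × A) = 2.351 × 10^7 / (0.069 × 6.2 × 10^7) = 5.495 m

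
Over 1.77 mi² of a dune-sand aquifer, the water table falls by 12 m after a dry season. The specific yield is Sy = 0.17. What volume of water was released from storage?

A = 1.77 mi² = 4.584 × 10^6 m²
ΔV = Sy × A × Δh = 0.17 × 4.584 × 10^6 m² × 12 m = 9.352 × 10^6 m³

ΔV ≈ 9.35 × 10^6 m³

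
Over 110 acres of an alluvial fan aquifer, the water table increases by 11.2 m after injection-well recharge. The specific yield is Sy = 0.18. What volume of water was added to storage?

ΔV ≈ 8.97 × 10^5 m³

A = 110 acres = 4.452 × 10^5 m²
ΔV = Sy × A × Δh = 0.18 × 4.452 × 10^5 m² × 11.2 m = 8.974 × 10^5 m³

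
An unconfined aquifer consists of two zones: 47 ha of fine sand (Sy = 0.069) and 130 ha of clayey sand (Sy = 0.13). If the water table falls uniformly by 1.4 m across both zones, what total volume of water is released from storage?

ΔV ≈ 2.82 × 10^5 m³

A₁ = 47 ha = 4.7 × 10^5 m²; A₂ = 130 ha = 1.3 × 10^6 m²
ΔV₁ = 0.069 × 4.7 × 10^5 × 1.4 = 45400 m³
ΔV₂ = 0.13 × 1.3 × 10^6 × 1.4 = 2.366 × 10^5 m³
ΔV = ΔV₁ + ΔV₂ = 2.82 × 10^5 m³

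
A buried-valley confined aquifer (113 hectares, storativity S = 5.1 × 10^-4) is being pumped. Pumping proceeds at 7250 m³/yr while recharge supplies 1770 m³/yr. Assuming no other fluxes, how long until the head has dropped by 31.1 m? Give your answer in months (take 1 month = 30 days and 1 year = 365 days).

t ≈ 39.8 months

A = 113 hectares = 1.13 × 10^6 m²
ΔV = S × A × Δh = 5.1 × 10^-4 × 1.13 × 10^6 × 31.1 = 17920 m³
Net withdrawal = 7250 − 1770 = 5480 m³/yr = 15.01 m³/d
t = ΔV / Q = 17920 m³ / 15.01 m³/d = 1194 d
t = 1194 d ≈ 39.79 months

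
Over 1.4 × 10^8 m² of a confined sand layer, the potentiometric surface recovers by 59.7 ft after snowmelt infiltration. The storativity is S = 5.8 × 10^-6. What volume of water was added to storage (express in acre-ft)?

ΔV ≈ 12 acre-ft

Δh = 59.7 ft = 18.2 m
ΔV = S × A × Δh = 5.8 × 10^-6 × 1.4 × 10^8 m² × 18.2 m = 14780 m³
ΔV = 14780 m³ = 11.98 acre-ft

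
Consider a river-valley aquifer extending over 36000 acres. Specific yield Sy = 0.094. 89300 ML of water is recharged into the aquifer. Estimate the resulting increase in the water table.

A = 36000 acres = 1.457 × 10^8 m²
ΔV = 89300 ML = 8.93 × 10^7 m³
Δh = ΔV / (Sy × A) = 8.93 × 10^7 m³ / (0.094 × 1.457 × 10^8 m²) = 6.521 m

Δh ≈ 6.52 m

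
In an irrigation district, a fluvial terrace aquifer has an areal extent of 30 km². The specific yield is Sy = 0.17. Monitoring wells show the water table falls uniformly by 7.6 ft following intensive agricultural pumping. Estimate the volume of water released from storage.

A = 30 km² = 3 × 10^7 m²
Δh = 7.6 ft = 2.316 m
ΔV = Sy × A × Δh = 0.17 × 3 × 10^7 m² × 2.316 m = 1.181 × 10^7 m³

ΔV ≈ 1.18 × 10^7 m³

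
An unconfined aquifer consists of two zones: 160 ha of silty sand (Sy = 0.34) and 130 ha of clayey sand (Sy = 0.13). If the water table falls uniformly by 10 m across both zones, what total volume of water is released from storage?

A₁ = 160 ha = 1.6 × 10^6 m²; A₂ = 130 ha = 1.3 × 10^6 m²
ΔV₁ = 0.34 × 1.6 × 10^6 × 10 = 5.44 × 10^6 m³
ΔV₂ = 0.13 × 1.3 × 10^6 × 10 = 1.69 × 10^6 m³
ΔV = ΔV₁ + ΔV₂ = 7.13 × 10^6 m³

ΔV ≈ 7.13 × 10^6 m³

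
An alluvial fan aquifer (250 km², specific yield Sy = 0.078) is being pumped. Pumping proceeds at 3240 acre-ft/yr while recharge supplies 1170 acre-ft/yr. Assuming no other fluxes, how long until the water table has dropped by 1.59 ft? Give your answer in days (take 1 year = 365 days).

A = 250 km² = 2.5 × 10^8 m²
Δh = 1.59 ft = 0.4846 m
ΔV = Sy × A × Δh = 0.078 × 2.5 × 10^8 × 0.4846 = 9.45 × 10^6 m³
Net withdrawal = 3240 − 1170 = 2070 acre-ft/yr = 6995 m³/d
t = ΔV / Q = 9.45 × 10^6 m³ / 6995 m³/d = 1351 d

t ≈ 1350 days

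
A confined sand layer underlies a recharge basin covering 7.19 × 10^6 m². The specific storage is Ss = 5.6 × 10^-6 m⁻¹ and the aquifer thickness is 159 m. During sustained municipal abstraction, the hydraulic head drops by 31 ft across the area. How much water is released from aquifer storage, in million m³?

ΔV ≈ 0.0605 million m³

S = Ss × b = 5.6 × 10^-6 m⁻¹ × 159 m = 8.904 × 10^-4
Δh = 31 ft = 9.449 m
ΔV = S × A × Δh = 8.904 × 10^-4 × 7.19 × 10^6 m² × 9.449 m = 60490 m³
ΔV = 60490 m³ = 0.06049 million m³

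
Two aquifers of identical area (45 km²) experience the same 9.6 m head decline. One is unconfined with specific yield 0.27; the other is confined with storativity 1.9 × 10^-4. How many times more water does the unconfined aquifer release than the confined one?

ΔV_u / ΔV_c ≈ 1420

A = 45 km² = 4.5 × 10^7 m²
Unconfined: ΔV_u = Sy × A × Δh = 0.27 × 4.5 × 10^7 × 9.6 = 1.166 × 10^8 m³
Confined: ΔV_c = S × A × Δh = 1.9 × 10^-4 × 4.5 × 10^7 × 9.6 = 82080 m³
Ratio = ΔV_u / ΔV_c = Sy / S = 0.27 / 1.9 × 10^-4 = 1421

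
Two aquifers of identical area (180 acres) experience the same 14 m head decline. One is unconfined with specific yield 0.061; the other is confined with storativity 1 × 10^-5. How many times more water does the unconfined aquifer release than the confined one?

ΔV_u / ΔV_c ≈ 6100

A = 180 acres = 7.284 × 10^5 m²
Unconfined: ΔV_u = Sy × A × Δh = 0.061 × 7.284 × 10^5 × 14 = 6.221 × 10^5 m³
Confined: ΔV_c = S × A × Δh = 1 × 10^-5 × 7.284 × 10^5 × 14 = 102 m³
Ratio = ΔV_u / ΔV_c = Sy / S = 0.061 / 1 × 10^-5 = 6100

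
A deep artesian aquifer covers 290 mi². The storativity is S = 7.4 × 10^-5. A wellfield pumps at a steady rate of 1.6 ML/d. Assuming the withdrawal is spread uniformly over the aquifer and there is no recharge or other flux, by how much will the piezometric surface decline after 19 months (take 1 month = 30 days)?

Δh ≈ 16.4 m

A = 290 mi² = 7.511 × 10^8 m²
Q = 1.6 ML/d = 1600 m³/d
t = 19 months = 570 d
ΔV = Q × t = 1600 m³/d × 570 d = 9.12 × 10^5 m³
Δh = ΔV / (S × A) = 9.12 × 10^5 / (7.4 × 10^-5 × 7.511 × 10^8) = 16.41 m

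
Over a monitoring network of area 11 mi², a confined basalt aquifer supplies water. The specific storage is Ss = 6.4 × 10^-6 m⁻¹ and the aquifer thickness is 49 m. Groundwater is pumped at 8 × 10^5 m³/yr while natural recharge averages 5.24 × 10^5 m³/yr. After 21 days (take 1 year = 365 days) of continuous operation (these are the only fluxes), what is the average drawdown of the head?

S = Ss × b = 6.4 × 10^-6 m⁻¹ × 49 m = 3.136 × 10^-4
A = 11 mi² = 2.849 × 10^7 m²
Net abstraction = 8 × 10^5 − 5.24 × 10^5 = 2.76 × 10^5 m³/yr
Q_net = 2.76 × 10^5 m³/yr = 756.2 m³/d
ΔV = Q × t = 756.2 m³/d × 21 d = 15880 m³
Δh = ΔV / (S × A) = 15880 / (3.136 × 10^-4 × 2.849 × 10^7) = 1.777 m

Δh ≈ 1.78 m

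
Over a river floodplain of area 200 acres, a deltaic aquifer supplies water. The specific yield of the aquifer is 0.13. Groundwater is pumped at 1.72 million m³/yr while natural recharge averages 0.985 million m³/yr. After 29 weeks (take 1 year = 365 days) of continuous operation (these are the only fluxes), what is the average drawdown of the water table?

Δh ≈ 3.89 m

A = 200 acres = 8.094 × 10^5 m²
Net abstraction = 1.72 − 0.985 = 0.735 million m³/yr
Q_net = 0.735 million m³/yr = 2014 m³/d
t = 29 weeks = 203 d
ΔV = Q × t = 2014 m³/d × 203 d = 4.088 × 10^5 m³
Δh = ΔV / (Sy × A) = 4.088 × 10^5 / (0.13 × 8.094 × 10^5) = 3.885 m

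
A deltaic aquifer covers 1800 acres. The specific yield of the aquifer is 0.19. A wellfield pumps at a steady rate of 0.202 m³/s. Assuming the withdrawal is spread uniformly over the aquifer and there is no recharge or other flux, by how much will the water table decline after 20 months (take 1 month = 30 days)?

Δh ≈ 7.57 m

A = 1800 acres = 7.284 × 10^6 m²
Q = 0.202 m³/s = 17450 m³/d
t = 20 months = 600 d
ΔV = Q × t = 17450 m³/d × 600 d = 1.047 × 10^7 m³
Δh = ΔV / (Sy × A) = 1.047 × 10^7 / (0.19 × 7.284 × 10^6) = 7.566 m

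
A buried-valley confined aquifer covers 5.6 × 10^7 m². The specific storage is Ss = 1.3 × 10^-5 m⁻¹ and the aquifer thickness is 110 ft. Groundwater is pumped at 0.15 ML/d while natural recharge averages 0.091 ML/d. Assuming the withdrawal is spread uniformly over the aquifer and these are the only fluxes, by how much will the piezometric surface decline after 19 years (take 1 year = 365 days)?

Δh ≈ 16.8 m

b = 110 ft = 33.53 m
S = Ss × b = 1.3 × 10^-5 m⁻¹ × 33.53 m = 4.359 × 10^-4
Net abstraction = 0.15 − 0.091 = 0.059 ML/d
Q_net = 0.059 ML/d = 59 m³/d
t = 19 years = 6935 d
ΔV = Q × t = 59 m³/d × 6935 d = 4.092 × 10^5 m³
Δh = ΔV / (S × A) = 4.092 × 10^5 / (4.359 × 10^-4 × 5.6 × 10^7) = 16.76 m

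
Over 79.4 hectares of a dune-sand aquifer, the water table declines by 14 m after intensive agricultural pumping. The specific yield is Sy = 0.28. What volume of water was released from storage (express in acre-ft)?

ΔV ≈ 2520 acre-ft

A = 79.4 hectares = 7.94 × 10^5 m²
ΔV = Sy × A × Δh = 0.28 × 7.94 × 10^5 m² × 14 m = 3.112 × 10^6 m³
ΔV = 3.112 × 10^6 m³ = 2523 acre-ft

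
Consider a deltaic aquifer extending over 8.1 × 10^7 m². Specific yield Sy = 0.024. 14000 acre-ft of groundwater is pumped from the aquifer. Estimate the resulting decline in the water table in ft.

ΔV = 14000 acre-ft = 1.727 × 10^7 m³
Δh = ΔV / (Sy × A) = 1.727 × 10^7 m³ / (0.024 × 8.1 × 10^7 m²) = 8.883 m
Δh = 8.883 m = 29.14 ft

Δh ≈ 29.1 ft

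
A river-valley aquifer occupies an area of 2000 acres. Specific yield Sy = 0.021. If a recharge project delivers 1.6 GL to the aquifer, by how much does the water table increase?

Δh ≈ 9.41 m

A = 2000 acres = 8.094 × 10^6 m²
ΔV = 1.6 GL = 1.6 × 10^6 m³
Δh = ΔV / (Sy × A) = 1.6 × 10^6 m³ / (0.021 × 8.094 × 10^6 m²) = 9.414 m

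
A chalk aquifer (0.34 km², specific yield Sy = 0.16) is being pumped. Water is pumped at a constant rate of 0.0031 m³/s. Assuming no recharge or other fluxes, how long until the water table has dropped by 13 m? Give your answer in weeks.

A = 0.34 km² = 3.4 × 10^5 m²
ΔV = Sy × A × Δh = 0.16 × 3.4 × 10^5 × 13 = 7.072 × 10^5 m³
Q = 0.0031 m³/s = 267.8 m³/d
t = ΔV / Q = 7.072 × 10^5 m³ / 267.8 m³/d = 2640 d
t = 2640 d ≈ 377.2 weeks

t ≈ 377 weeks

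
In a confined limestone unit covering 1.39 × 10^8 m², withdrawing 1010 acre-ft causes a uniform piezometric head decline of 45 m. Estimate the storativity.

ΔV = 1010 acre-ft = 1.246 × 10^6 m³
S = ΔV / (A × Δh) = 1.246 × 10^6 m³ / (1.39 × 10^8 m² × 45 m) = 1.992 × 10^-4

S ≈ 2 × 10^-4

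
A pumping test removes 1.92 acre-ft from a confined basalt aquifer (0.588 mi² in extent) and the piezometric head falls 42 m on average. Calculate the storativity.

S ≈ 3.7 × 10^-5

A = 0.588 mi² = 1.523 × 10^6 m²
ΔV = 1.92 acre-ft = 2368 m³
S = ΔV / (A × Δh) = 2368 m³ / (1.523 × 10^6 m² × 42 m) = 3.703 × 10^-5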